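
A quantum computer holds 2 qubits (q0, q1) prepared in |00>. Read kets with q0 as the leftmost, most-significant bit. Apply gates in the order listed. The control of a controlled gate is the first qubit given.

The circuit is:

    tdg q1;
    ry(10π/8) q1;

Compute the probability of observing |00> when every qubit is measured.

The probability of measuring |00> is 1/2 - sqrt(2)/4.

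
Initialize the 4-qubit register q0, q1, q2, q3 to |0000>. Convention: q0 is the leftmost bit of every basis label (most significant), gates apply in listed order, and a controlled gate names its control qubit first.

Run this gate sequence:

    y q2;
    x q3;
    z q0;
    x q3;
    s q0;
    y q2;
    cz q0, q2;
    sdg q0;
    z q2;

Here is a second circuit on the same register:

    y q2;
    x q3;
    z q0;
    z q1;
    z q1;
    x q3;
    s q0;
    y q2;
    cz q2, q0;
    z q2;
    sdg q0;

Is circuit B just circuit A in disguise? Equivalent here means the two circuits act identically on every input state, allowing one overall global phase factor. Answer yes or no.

Yes, they are equivalent — the unitaries differ by at most a global phase.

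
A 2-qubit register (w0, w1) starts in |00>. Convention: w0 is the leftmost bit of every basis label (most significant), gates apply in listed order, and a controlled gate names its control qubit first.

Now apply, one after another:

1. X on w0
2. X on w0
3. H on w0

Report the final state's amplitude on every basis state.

The resulting statevector has amplitude sqrt(2)/2 on |00>, 0 on |01>, sqrt(2)/2 on |10>, 0 on |11>.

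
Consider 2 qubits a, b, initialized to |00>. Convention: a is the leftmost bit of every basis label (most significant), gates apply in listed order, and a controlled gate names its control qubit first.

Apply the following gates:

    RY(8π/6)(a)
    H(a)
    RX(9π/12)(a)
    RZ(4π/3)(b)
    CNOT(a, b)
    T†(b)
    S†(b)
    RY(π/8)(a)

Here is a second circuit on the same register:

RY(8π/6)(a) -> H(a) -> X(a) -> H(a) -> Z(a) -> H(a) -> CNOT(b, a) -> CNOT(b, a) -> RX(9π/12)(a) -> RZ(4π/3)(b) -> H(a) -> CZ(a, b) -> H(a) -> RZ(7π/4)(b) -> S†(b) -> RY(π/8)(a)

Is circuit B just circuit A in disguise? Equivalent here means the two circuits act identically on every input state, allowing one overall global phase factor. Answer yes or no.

No — the two circuits implement different unitaries, even allowing a global phase.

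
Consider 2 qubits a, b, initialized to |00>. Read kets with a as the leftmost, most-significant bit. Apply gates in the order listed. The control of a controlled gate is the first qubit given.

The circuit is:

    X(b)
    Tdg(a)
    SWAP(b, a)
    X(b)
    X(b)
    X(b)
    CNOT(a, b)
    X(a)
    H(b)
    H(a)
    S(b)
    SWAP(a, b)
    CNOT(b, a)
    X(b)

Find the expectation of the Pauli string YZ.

The observable YZ averages to -1. Key observation: the block from step 4 through step 5 cancels to the identity and can be dropped.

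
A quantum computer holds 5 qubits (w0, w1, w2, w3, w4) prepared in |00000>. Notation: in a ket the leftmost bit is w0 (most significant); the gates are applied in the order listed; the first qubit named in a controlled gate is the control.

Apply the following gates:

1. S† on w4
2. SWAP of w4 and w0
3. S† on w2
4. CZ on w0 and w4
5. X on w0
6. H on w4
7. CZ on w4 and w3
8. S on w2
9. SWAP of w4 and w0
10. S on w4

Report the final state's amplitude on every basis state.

The final amplitudes are sqrt(2)*I/2 on |00001>, sqrt(2)*I/2 on |10001>, and 0 on every other basis state.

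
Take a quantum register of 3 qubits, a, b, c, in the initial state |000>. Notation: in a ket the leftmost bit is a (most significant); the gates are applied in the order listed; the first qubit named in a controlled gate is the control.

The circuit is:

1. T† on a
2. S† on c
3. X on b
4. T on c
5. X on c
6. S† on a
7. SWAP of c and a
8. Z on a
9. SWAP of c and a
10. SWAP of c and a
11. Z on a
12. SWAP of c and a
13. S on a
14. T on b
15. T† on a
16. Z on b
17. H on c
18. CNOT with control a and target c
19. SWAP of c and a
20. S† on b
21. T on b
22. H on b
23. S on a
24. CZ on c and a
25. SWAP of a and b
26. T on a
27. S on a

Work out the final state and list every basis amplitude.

After the circuit, the state carries amplitude -1/2 on |000>, 0 on |001>, I/2 on |010>, 0 on |011>, exp(3*I*pi/4)/2 on |100>, 0 on |101>, exp(I*pi/4)/2 on |110>, 0 on |111>.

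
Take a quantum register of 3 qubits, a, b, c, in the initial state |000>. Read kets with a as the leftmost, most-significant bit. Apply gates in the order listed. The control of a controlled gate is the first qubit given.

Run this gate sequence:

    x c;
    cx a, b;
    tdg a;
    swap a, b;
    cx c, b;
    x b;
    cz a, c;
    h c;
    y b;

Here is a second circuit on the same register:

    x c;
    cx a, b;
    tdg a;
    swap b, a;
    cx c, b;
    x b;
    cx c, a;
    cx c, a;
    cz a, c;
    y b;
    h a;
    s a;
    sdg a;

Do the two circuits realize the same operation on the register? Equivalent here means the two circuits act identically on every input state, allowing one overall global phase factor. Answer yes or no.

No: there is an input state on which the two circuits produce genuinely different outputs (not merely differing by a phase).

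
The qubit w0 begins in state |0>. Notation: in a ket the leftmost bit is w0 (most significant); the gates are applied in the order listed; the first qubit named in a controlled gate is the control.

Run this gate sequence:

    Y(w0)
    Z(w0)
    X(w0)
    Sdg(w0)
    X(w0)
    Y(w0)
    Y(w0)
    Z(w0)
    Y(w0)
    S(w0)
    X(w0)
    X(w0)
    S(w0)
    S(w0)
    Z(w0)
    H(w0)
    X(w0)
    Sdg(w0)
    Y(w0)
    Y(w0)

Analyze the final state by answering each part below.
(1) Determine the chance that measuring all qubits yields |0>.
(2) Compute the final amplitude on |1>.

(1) A full measurement returns |0> with probability 1/2.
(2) The amplitude on |1> is -sqrt(2)*I/2.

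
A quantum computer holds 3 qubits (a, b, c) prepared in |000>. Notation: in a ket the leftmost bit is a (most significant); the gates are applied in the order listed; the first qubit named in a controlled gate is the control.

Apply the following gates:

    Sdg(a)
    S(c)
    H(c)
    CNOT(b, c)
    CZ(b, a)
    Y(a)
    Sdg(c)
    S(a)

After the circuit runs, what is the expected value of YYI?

The expectation value of YYI is 0.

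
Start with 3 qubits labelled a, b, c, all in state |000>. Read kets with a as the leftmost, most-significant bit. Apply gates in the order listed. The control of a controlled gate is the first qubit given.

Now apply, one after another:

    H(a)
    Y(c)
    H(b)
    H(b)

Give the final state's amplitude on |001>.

|001> carries amplitude sqrt(2)*I/2 in the final state. Key observation: gates 3-4 undo each other exactly, leaving only the rest of the circuit to track.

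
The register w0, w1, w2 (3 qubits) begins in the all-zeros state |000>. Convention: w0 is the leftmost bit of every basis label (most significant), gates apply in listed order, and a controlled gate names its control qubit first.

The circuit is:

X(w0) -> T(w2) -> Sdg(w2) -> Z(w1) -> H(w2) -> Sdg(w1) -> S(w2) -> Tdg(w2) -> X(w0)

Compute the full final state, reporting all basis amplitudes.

The resulting statevector has amplitude sqrt(2)/2 on |000>, sqrt(2)*exp(I*pi/4)/2 on |001>, and 0 on every other basis state.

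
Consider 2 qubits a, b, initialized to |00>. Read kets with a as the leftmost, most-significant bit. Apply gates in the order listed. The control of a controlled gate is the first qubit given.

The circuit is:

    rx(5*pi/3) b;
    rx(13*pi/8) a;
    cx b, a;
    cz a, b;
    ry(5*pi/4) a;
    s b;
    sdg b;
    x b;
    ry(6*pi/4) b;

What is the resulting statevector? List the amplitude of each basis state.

The resulting statevector has amplitude -sqrt(2)*sqrt(1/2 - sqrt(2)/4)*sin(3*pi/16)/4 + sqrt(6)*sqrt(1/2 - sqrt(2)/4)*cos(3*pi/16)/4 - sqrt(2)*I*sqrt(sqrt(2)/4 + 1/2)*cos(3*pi/16)/4 + sqrt(6)*I*sqrt(sqrt(2)/4 + 1/2)*sin(3*pi/16)/4 on |00>, sqrt(2)*sqrt(1/2 - sqrt(2)/4)*sin(3*pi/16)/4 + sqrt(6)*sqrt(1/2 - sqrt(2)/4)*cos(3*pi/16)/4 + sqrt(2)*I*sqrt(sqrt(2)/4 + 1/2)*cos(3*pi/16)/4 + sqrt(6)*I*sqrt(sqrt(2)/4 + 1/2)*sin(3*pi/16)/4 on |01>, -sqrt(6)*sqrt(sqrt(2)/4 + 1/2)*cos(3*pi/16)/4 + sqrt(2)*sqrt(sqrt(2)/4 + 1/2)*sin(3*pi/16)/4 - sqrt(2)*I*sqrt(1/2 - sqrt(2)/4)*cos(3*pi/16)/4 + sqrt(6)*I*sqrt(1/2 - sqrt(2)/4)*sin(3*pi/16)/4 on |10>, -sqrt(6)*sqrt(sqrt(2)/4 + 1/2)*cos(3*pi/16)/4 - sqrt(2)*sqrt(sqrt(2)/4 + 1/2)*sin(3*pi/16)/4 + sqrt(2)*I*sqrt(1/2 - sqrt(2)/4)*cos(3*pi/16)/4 + sqrt(6)*I*sqrt(1/2 - sqrt(2)/4)*sin(3*pi/16)/4 on |11>.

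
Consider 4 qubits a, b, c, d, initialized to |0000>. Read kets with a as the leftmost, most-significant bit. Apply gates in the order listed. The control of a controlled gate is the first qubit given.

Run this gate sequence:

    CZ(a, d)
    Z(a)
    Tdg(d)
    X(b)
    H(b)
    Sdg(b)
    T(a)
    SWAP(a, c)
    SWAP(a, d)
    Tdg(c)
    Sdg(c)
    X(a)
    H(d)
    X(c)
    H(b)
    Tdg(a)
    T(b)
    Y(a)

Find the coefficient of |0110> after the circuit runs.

The final state's coefficient on |0110> equals sqrt(2)*(-1 - I)/4.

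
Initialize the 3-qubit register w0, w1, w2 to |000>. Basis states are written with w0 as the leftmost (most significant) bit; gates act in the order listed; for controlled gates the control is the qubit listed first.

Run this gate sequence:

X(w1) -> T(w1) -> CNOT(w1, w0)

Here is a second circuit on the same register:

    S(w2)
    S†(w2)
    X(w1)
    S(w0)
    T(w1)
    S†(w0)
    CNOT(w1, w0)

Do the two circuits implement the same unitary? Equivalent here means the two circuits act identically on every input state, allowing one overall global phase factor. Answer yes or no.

Yes, they are equivalent — the unitaries differ by at most a global phase.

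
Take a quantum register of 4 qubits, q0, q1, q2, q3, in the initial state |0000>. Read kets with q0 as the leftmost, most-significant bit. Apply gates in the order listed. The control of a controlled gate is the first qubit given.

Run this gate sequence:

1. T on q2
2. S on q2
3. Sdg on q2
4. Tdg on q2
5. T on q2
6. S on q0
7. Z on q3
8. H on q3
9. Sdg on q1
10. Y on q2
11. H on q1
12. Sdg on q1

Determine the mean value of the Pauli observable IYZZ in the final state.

In the final state, IYZZ has expectation 0. Key observation: the block from step 1 through step 4 cancels to the identity and can be dropped.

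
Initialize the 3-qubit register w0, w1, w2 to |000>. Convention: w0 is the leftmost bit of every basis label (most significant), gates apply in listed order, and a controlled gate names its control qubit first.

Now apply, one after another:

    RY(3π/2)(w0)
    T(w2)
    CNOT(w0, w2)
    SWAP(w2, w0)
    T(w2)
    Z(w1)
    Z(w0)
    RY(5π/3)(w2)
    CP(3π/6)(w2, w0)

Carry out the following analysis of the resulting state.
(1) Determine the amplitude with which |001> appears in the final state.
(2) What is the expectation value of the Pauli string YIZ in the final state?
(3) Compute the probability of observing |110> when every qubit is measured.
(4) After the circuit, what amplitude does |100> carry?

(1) |001> carries amplitude -sqrt(2)/4 in the final state.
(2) In the final state, YIZ has expectation sqrt(6)/4.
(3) The probability of measuring |110> is 0.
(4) The amplitude on |100> is sqrt(2)*exp(I*pi/4)/4.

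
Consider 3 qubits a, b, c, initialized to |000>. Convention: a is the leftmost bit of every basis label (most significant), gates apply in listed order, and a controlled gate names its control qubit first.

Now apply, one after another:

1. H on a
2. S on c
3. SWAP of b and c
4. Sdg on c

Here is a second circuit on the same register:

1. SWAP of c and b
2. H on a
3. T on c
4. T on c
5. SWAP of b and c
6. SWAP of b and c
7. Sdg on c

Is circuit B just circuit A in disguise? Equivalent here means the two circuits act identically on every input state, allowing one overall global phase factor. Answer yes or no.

No — the two circuits implement different unitaries, even allowing a global phase.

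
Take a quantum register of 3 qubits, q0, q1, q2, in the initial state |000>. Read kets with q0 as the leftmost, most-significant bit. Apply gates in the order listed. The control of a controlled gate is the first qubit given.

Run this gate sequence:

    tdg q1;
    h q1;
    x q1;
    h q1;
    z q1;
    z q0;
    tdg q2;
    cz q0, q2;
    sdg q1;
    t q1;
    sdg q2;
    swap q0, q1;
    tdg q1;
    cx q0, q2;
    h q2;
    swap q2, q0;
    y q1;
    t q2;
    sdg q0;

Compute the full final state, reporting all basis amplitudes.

After the circuit, the state carries amplitude sqrt(2)*I/2 on |010>, sqrt(2)/2 on |110>, and 0 on every other basis state.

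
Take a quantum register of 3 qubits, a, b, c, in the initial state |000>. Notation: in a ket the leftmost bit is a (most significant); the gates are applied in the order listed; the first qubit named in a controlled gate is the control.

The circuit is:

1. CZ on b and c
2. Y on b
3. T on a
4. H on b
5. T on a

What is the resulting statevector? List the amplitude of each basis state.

The resulting statevector has amplitude sqrt(2)*I/2 on |000>, -sqrt(2)*I/2 on |010>, and 0 on every other basis state.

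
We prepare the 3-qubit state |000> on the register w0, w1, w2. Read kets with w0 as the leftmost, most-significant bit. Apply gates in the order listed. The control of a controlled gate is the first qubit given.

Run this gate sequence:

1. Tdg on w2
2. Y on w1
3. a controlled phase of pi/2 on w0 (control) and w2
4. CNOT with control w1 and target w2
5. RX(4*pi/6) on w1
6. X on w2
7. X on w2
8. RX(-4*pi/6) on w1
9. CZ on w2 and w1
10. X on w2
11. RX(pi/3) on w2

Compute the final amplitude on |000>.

The final state's coefficient on |000> equals 0. Key observation: gates 5-8 undo each other exactly, leaving only the rest of the circuit to track.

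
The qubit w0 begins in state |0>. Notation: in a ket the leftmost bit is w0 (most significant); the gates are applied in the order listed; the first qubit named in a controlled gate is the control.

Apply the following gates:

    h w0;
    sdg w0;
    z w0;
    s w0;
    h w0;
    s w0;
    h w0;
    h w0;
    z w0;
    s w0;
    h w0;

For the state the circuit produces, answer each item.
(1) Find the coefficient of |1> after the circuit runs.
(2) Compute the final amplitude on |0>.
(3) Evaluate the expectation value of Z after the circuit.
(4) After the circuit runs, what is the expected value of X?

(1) The amplitude on |1> is -sqrt(2)/2.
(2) The amplitude on |0> is sqrt(2)/2.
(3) The observable Z averages to 0.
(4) In the final state, X has expectation -1.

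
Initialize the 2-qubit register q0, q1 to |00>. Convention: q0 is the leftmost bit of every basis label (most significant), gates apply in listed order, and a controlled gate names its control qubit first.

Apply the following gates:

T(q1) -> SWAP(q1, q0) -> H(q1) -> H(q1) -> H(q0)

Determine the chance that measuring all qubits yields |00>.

The probability of measuring |00> is 1/2. Key observation: steps 3-4 multiply out to the identity, so the circuit reduces to the remaining gates.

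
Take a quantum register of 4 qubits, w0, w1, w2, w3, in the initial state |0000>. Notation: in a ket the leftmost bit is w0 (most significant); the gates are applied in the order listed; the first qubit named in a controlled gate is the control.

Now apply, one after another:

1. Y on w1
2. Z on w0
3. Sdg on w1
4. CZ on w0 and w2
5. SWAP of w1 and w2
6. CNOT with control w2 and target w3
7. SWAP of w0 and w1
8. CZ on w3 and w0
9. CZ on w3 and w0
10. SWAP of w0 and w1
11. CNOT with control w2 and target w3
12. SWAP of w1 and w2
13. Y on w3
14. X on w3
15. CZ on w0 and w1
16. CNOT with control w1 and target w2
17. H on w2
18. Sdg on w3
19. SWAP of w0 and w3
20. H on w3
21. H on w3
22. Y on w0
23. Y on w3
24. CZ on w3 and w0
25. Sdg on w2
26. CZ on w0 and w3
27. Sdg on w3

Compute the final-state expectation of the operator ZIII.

The expectation value of ZIII is -1. Key observation: steps 5-12 multiply out to the identity, so the circuit reduces to the remaining gates.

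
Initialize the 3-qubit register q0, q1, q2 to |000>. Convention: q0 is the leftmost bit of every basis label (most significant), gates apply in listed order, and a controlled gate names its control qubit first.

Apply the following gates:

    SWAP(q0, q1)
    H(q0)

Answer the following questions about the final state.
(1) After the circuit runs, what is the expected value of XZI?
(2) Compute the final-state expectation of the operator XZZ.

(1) The expectation value of XZI is 1.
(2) The observable XZZ averages to 1.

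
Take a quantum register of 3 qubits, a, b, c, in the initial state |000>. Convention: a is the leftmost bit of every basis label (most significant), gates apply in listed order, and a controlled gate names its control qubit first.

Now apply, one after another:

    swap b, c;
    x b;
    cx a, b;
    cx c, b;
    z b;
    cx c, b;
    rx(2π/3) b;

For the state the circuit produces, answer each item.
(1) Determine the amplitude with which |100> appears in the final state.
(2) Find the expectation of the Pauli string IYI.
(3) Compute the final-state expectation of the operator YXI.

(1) |100> carries amplitude 0 in the final state.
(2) The expectation value of IYI is sqrt(3)/2.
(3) In the final state, YXI has expectation 0.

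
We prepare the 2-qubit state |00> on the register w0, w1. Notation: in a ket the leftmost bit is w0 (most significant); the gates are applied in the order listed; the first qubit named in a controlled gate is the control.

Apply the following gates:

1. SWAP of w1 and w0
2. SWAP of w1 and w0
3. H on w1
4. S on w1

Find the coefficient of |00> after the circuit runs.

The final state's coefficient on |00> equals sqrt(2)/2. Key observation: the block from step 1 through step 2 cancels to the identity and can be dropped.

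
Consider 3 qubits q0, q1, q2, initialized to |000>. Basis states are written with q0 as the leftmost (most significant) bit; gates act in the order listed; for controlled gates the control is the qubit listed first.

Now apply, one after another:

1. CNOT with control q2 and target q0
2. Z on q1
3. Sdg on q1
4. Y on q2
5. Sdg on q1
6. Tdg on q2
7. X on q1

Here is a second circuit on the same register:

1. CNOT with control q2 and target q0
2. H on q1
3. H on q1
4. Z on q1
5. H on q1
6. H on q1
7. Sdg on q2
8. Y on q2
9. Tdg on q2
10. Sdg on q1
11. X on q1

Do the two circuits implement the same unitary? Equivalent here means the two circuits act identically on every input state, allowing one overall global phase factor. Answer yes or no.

No, they are not equivalent — no single phase factor reconciles the two unitaries.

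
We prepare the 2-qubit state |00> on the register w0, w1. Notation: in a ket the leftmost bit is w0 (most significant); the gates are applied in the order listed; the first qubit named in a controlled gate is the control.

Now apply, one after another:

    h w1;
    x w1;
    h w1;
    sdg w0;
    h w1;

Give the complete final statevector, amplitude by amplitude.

After the circuit, the state carries amplitude sqrt(2)/2 on |00>, sqrt(2)/2 on |01>, 0 on |10>, 0 on |11>.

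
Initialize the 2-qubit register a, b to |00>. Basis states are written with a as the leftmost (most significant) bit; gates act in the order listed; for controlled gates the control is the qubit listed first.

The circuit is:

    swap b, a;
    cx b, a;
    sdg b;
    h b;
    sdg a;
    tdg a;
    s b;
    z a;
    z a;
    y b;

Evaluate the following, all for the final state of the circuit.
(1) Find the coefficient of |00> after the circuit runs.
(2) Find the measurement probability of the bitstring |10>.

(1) |00> carries amplitude sqrt(2)/2 in the final state.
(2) The probability of measuring |10> is 0.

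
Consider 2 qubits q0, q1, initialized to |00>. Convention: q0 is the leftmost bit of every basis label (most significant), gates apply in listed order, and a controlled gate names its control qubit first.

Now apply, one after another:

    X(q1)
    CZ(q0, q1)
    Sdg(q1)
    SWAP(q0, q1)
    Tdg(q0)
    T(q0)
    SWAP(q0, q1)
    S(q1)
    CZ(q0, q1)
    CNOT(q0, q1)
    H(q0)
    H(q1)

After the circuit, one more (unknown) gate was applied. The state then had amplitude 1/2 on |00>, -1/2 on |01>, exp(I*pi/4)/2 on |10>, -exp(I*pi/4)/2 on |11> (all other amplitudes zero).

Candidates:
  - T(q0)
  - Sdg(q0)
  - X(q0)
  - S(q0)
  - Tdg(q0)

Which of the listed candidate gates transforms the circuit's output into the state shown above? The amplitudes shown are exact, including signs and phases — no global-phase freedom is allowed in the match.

The unique candidate consistent with the amplitudes is T(q0). Key observation: steps 2-9 multiply out to the identity, so the circuit reduces to the remaining gates.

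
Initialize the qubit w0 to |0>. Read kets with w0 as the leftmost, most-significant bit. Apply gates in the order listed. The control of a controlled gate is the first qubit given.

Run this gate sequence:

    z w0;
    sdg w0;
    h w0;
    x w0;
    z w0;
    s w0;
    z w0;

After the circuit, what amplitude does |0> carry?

|0> carries amplitude sqrt(2)/2 in the final state.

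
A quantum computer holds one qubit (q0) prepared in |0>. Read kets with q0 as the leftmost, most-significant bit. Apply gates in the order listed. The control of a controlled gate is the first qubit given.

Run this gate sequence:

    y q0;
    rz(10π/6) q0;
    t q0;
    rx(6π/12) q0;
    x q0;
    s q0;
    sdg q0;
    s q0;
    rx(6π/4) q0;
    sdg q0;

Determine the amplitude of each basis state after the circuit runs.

The resulting statevector has amplitude (-1 + I)*exp(I*pi/12)/2 on |0>, (1 + I)*exp(I*pi/12)/2 on |1>. Key observation: the block from step 6 through step 7 cancels to the identity and can be dropped.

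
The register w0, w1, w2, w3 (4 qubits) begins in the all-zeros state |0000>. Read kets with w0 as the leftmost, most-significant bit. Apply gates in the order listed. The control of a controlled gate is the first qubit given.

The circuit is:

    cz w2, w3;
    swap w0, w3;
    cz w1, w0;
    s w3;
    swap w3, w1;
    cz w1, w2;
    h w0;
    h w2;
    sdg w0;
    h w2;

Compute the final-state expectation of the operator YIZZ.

In the final state, YIZZ has expectation -1.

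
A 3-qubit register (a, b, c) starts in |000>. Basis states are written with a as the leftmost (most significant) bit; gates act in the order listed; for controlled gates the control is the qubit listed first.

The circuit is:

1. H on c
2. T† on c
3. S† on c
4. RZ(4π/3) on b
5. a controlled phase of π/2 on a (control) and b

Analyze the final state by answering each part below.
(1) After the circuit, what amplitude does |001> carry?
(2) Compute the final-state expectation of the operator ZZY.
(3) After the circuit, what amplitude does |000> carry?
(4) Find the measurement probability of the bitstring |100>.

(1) |001> carries amplitude sqrt(2)*exp(7*I*pi/12)/2 in the final state.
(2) The expectation value of ZZY is -sqrt(2)/2.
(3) The amplitude on |000> is -sqrt(2)*exp(I*pi/3)/2.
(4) The probability of measuring |100> is 0.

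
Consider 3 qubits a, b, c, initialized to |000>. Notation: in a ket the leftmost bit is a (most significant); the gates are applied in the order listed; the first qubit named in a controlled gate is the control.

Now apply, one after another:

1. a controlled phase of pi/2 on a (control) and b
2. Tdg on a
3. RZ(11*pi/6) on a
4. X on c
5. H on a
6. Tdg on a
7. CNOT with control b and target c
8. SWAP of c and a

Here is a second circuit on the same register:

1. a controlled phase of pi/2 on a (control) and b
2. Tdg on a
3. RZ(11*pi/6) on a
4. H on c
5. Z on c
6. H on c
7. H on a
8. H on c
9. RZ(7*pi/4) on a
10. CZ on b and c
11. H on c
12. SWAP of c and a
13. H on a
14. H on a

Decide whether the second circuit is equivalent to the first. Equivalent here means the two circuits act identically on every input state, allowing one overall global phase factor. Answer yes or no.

Yes, they are equivalent — the unitaries differ by at most a global phase.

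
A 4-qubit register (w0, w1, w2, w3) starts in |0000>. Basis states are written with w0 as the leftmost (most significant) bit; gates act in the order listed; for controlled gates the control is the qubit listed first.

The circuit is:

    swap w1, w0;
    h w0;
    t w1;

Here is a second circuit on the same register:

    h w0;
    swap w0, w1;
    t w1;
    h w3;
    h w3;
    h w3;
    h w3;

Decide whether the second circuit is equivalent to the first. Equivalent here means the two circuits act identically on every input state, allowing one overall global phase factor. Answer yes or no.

No — the two circuits implement different unitaries, even allowing a global phase.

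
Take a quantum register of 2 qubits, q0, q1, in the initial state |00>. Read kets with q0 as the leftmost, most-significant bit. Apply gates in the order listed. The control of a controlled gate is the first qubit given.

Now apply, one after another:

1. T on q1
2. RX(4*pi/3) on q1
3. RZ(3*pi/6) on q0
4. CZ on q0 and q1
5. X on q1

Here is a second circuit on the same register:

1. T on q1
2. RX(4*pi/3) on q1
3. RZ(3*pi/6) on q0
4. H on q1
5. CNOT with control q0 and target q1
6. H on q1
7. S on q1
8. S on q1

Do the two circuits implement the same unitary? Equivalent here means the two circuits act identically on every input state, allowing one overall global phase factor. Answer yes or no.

No, they are not equivalent — no single phase factor reconciles the two unitaries.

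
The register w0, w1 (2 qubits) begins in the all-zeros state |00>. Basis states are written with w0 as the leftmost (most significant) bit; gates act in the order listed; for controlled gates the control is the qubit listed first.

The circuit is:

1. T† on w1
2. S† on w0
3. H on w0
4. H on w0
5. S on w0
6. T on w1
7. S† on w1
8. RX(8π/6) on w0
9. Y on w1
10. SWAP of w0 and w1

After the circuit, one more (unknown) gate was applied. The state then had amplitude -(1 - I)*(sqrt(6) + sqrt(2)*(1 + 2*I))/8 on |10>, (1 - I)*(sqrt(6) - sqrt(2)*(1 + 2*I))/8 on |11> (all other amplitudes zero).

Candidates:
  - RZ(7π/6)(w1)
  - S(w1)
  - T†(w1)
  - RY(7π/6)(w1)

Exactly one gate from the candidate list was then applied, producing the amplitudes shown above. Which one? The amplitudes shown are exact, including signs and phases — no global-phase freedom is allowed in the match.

It was RY(7π/6)(w1) that produced the state shown. Key observation: steps 1-6 multiply out to the identity, so the circuit reduces to the remaining gates.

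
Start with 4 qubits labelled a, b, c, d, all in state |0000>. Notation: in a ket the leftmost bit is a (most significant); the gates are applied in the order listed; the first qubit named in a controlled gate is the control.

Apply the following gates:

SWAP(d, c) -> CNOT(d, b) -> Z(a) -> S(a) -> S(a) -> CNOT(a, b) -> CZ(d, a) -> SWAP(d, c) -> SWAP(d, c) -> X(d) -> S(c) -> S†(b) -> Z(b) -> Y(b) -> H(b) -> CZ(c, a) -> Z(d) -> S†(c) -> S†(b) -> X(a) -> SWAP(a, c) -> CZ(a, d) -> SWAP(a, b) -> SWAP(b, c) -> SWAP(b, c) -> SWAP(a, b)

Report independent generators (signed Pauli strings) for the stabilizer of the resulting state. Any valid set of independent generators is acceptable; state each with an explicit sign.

The stabilizer group can be generated by +IYII, +ZIII, -IIZI, -IIIZ, among other valid generating sets. Key observation: steps 23-26 multiply out to the identity, so the circuit reduces to the remaining gates.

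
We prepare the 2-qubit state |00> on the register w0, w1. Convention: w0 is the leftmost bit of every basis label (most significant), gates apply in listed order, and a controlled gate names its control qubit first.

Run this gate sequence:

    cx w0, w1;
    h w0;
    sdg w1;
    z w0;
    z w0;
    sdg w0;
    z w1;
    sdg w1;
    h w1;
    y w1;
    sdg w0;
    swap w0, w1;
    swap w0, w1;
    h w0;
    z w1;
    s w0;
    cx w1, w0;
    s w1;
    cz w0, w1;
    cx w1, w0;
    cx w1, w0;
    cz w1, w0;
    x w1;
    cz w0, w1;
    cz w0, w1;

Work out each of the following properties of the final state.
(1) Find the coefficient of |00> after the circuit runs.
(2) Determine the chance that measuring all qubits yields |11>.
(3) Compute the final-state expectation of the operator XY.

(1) The amplitude on |00> is sqrt(2)*I/2. Key observation: the block from step 20 through step 21 cancels to the identity and can be dropped.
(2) The probability of measuring |11> is 1/2.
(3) The expectation value of XY is -1.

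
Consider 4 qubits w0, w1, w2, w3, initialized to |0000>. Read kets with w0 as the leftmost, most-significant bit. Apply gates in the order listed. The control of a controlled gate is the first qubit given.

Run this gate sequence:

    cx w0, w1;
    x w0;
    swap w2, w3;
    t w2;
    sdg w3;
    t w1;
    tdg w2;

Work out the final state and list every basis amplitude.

The final amplitudes are 1 on |1000>, and 0 on every other basis state.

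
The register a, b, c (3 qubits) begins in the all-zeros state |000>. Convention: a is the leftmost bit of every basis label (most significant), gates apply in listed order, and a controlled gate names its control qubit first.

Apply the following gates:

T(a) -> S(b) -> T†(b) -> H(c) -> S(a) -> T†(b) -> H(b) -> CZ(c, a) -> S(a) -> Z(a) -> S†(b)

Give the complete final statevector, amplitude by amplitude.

The resulting statevector has amplitude 1/2 on |000>, 1/2 on |001>, -I/2 on |010>, -I/2 on |011>, 0 on |100>, 0 on |101>, 0 on |110>, 0 on |111>.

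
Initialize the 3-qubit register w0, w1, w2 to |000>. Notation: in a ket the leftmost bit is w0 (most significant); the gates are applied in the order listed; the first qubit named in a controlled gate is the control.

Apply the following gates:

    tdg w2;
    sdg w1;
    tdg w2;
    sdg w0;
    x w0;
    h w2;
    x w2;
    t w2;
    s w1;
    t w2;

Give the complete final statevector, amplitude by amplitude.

The resulting statevector has amplitude sqrt(2)/2 on |100>, sqrt(2)*I/2 on |101>, and 0 on every other basis state.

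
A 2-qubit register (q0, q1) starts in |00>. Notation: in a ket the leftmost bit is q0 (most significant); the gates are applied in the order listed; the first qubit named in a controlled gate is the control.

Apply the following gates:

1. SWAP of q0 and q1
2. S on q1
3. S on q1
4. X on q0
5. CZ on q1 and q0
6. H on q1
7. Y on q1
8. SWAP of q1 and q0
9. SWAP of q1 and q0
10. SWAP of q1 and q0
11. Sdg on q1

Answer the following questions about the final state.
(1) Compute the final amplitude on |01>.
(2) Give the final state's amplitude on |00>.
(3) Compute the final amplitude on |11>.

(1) The final state's coefficient on |01> equals -sqrt(2)/2. Key observation: steps 8-9 multiply out to the identity, so the circuit reduces to the remaining gates.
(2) The amplitude on |00> is 0.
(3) The amplitude on |11> is sqrt(2)/2.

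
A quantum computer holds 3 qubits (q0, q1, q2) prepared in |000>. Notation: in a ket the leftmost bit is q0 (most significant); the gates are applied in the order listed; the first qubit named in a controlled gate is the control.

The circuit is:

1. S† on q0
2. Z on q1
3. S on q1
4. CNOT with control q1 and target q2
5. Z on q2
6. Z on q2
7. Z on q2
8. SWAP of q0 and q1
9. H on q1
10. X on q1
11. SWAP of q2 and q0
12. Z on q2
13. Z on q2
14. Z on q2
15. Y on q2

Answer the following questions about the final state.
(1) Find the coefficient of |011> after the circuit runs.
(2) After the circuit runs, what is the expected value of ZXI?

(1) |011> carries amplitude sqrt(2)*I/2 in the final state.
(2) The expectation value of ZXI is 1.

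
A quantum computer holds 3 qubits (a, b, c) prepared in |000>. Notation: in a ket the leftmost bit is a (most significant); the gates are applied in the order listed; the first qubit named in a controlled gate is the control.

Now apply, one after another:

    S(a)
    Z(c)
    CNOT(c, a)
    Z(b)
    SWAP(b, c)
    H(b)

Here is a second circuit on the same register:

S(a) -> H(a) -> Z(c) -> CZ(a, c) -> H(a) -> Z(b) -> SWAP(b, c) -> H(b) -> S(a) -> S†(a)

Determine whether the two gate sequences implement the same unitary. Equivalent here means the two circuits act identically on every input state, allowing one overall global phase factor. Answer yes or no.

Yes — the two circuits implement the same unitary up to a global phase.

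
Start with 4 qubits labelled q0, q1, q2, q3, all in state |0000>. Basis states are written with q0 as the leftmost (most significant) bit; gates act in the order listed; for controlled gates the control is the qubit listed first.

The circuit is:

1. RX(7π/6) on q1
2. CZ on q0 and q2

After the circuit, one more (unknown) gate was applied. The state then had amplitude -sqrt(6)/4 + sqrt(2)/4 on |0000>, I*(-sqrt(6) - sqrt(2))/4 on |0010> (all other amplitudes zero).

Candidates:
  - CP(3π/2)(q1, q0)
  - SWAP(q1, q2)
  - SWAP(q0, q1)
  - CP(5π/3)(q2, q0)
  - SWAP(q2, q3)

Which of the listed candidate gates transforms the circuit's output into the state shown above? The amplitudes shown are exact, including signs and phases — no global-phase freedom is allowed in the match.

It was SWAP(q1, q2) that produced the state shown.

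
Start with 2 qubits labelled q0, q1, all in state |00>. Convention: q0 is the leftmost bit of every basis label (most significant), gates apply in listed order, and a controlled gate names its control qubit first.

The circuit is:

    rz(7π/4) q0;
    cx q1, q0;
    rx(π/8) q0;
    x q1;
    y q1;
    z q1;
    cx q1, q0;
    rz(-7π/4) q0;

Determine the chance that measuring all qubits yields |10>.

Outcome |10> occurs with probability sin(pi/16)**2.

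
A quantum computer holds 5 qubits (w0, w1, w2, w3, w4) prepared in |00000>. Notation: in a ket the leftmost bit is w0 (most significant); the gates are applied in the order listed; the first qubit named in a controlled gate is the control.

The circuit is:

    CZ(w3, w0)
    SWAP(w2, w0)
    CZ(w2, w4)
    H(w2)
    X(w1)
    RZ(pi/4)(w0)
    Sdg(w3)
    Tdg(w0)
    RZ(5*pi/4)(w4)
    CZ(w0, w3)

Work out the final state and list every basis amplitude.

The final amplitudes are -sqrt(2)*exp(I*pi/4)/2 on |01000>, -sqrt(2)*exp(I*pi/4)/2 on |01100>, and 0 on every other basis state.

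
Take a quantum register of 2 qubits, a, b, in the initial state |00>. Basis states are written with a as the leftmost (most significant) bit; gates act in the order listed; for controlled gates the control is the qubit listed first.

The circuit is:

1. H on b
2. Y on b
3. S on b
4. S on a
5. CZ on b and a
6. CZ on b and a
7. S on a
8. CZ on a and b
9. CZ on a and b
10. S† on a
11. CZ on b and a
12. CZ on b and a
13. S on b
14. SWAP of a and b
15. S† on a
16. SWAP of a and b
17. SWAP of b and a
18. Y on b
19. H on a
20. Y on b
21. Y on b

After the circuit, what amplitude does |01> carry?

The final state's coefficient on |01> equals 1/2 - I/2. Key observation: the block from step 5 through step 12 cancels to the identity and can be dropped.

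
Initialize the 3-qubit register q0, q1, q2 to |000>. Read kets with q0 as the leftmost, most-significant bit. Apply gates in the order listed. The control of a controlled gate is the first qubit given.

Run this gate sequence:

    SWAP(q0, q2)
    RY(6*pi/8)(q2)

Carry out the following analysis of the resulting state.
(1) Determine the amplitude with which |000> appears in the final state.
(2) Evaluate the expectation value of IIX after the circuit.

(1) |000> carries amplitude sqrt(2 - sqrt(2))/2 in the final state.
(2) In the final state, IIX has expectation sqrt(2)/2.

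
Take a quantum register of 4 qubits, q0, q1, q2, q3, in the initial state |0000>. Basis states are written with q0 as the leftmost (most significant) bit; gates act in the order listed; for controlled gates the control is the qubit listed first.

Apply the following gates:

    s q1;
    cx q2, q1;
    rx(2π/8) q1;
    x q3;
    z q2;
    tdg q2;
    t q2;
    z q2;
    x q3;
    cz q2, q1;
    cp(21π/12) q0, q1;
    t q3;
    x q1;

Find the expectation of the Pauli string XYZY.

The expectation value of XYZY is 0. Key observation: the block from step 4 through step 9 cancels to the identity and can be dropped.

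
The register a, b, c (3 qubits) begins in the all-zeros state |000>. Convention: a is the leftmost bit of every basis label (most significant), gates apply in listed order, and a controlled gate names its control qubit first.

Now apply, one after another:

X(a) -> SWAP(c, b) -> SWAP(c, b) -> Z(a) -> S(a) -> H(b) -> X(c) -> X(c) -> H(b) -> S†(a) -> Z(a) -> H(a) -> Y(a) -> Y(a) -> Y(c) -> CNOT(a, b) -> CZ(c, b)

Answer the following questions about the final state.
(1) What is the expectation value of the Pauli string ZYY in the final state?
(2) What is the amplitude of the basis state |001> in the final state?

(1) The expectation value of ZYY is 0. Key observation: the block from step 4 through step 11 cancels to the identity and can be dropped.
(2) |001> carries amplitude sqrt(2)*I/2 in the final state.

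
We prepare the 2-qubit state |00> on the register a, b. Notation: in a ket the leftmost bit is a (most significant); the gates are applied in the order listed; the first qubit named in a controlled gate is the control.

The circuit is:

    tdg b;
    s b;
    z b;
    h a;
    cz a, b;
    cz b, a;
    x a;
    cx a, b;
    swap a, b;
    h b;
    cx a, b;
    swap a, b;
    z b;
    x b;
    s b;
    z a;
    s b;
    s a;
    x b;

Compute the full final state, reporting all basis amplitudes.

After the circuit, the state carries amplitude -1/2 on |00>, 1/2 on |01>, I/2 on |10>, I/2 on |11>.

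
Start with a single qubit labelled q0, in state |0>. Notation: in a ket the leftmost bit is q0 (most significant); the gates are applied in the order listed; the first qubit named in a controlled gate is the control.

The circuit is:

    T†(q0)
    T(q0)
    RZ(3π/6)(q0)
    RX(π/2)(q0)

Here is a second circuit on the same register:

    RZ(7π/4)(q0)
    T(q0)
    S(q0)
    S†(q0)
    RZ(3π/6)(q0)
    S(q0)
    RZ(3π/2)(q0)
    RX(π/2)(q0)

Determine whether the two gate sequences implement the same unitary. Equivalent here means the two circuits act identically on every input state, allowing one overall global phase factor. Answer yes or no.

Yes: on every input state the two circuits agree up to one overall phase factor.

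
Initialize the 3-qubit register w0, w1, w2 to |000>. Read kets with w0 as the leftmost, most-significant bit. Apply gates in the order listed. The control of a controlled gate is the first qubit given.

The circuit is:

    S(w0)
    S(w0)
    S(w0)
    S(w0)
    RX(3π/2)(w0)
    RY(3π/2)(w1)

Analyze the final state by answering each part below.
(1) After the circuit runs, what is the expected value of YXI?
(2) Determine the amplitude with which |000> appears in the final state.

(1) In the final state, YXI has expectation -1.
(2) The amplitude on |000> is 1/2.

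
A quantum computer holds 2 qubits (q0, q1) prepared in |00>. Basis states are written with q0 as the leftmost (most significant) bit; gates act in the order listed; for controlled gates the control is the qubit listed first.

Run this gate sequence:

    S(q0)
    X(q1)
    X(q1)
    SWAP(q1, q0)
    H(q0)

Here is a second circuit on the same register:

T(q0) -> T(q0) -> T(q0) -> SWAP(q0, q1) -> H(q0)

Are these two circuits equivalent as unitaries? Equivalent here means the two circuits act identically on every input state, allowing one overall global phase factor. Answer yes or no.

No, they are not equivalent — no single phase factor reconciles the two unitaries.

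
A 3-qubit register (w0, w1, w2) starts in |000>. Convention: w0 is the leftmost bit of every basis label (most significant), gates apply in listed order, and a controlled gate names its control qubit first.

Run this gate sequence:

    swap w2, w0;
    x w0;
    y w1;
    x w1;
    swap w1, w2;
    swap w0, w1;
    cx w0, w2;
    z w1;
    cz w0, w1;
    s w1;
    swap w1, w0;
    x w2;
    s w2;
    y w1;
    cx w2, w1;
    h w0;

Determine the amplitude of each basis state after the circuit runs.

The final amplitudes are -sqrt(2)/2 on |001>, sqrt(2)/2 on |101>, and 0 on every other basis state.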